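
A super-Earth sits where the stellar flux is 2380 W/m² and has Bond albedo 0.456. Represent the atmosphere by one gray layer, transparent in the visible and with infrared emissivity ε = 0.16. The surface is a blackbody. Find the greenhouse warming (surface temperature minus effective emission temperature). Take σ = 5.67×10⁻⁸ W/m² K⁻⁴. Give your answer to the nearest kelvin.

6 kelvin

At the top of the atmosphere, σT_e⁴ = S(1−α)/4 = 323.7 W/m², giving T_e = 274.9 K.
The surface balance (absorbed SW + ε·downward IR = σT_s⁴) with T_a⁴ = T_s⁴/2 reduces to T_s = T_e·[2/(2−ε)]^¼ = 280.7 K.
Greenhouse warming: T_s − T_e = 5.790 K.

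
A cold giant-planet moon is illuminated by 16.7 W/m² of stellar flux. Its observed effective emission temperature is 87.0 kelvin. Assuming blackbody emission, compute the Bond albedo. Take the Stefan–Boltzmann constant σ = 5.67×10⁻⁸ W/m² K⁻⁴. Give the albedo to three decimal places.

Rearranging the radiative balance, α = 1 − 4σT⁴/S.
σT⁴ = 3.248 W/m², so 4σT⁴ = 12.99 W/m².
1−α = 12.99/16.70 = 0.7780, so α = 0.2220.

0.222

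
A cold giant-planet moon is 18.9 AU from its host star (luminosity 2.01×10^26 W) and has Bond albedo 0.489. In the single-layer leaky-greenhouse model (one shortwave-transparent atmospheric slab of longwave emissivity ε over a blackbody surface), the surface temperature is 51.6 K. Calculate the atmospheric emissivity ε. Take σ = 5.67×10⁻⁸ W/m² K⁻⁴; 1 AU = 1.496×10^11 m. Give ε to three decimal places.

0.728

Orbital distance: d = 18.9 AU = 2.827×10^12 m.
Flux at the orbit: S = L/(4πd²) = 2.01×10^26/(4π·(2.83×10^12)²) = 2.001 W/m².
TOA balance gives T_e = 46.08 K.
T_s⁴ = T_e⁴·2/(2−ε) → ε = 2 − 2(T_e/T_s)⁴ = 2 − 2·(46.08/51.6)⁴ = 0.7282.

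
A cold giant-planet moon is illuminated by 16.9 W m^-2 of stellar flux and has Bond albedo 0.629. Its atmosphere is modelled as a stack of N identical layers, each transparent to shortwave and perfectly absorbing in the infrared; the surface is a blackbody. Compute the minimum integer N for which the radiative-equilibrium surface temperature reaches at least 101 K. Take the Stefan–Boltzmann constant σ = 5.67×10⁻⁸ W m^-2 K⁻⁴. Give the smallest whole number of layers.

The effective emission temperature is T_e = [S(1−α)/(4σ)]^¼ = 72.51 K.
Since T_s⁴ = (N+1)T_e⁴, we need N ≥ (T_s/T_e)⁴ − 1 = 2.764.
The minimum whole number is N = 3.

3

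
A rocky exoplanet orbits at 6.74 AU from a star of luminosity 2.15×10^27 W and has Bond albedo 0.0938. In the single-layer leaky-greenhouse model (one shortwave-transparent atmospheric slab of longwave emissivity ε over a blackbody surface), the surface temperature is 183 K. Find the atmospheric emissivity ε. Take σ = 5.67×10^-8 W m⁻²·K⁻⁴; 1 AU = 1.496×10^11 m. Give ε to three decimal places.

d = 6.74 × 1.496×10^11 m = 1.008×10^12 m.
Spreading L over a sphere of radius d: S = 2.15×10^27/(4π·1.01×10^12²) = 168.3 W m⁻².
TOA balance gives T_e = 161.0 K.
Inverting T_s⁴ = 2T_e⁴/(2−ε): (T_e/T_s)⁴ = 0.5995, so ε = 2(1 − 0.5995) = 0.8009.

0.801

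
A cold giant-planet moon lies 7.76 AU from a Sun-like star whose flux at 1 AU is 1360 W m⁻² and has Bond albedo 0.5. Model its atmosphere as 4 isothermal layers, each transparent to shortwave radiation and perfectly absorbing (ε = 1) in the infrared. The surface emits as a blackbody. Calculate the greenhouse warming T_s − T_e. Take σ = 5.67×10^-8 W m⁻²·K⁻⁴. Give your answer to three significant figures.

By the inverse-square law, S = 1360/7.76² = 22.58 W m⁻².
OLR = S(1−α)/4 = 2.823 W m⁻²; the top layer radiates at T_e = 84.00 K.
T_s = (N+1)^(1/4)·T_e = 125.6 K.
So the greenhouse effect raises the surface by 125.6 − 84.00 = 41.61 K.

41.6 kelvin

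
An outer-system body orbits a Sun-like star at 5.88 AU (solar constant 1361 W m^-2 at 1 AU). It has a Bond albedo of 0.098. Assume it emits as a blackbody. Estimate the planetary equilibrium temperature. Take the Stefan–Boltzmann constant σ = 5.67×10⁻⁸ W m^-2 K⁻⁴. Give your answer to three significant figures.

Flux at the orbit: S = 1361/(5.88)² = 39.36 W m^-2.
Absorbed flux (global mean): S(1−α)/4 = 39.36·0.902/4 = 8.877 W m^-2.
Balancing against σT⁴: T = (8.877/5.67×10⁻⁸)^(1/4) = 111.9 K.

112 K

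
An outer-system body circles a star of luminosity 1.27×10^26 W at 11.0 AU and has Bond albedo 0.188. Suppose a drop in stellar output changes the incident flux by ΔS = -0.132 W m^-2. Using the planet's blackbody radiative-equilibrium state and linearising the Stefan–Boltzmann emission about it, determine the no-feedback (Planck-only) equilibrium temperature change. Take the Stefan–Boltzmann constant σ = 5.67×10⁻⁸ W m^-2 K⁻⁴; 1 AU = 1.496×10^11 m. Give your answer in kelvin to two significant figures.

Orbital distance: d = 11.0 AU = 1.646×10^12 m.
S = L/(4πd²) = 3.732 W m^-2.
The baseline emission temperature is T_e = 60.46 K.
TOA radiative forcing: ΔF = (1−α)ΔS/4 = 0.812·(-0.132)/4 = -0.02680 W m^-2.
The Planck feedback parameter is 4σT_e³ = 0.05012 W m^-2/K.
So ΔT₀ = -0.02680/0.05012 = -0.535 K.

-0.53 K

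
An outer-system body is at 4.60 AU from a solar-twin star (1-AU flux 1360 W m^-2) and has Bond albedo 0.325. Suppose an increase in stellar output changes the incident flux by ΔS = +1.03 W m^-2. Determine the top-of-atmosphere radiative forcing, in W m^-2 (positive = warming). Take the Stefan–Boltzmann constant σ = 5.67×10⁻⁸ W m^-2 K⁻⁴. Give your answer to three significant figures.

0.174 W m^-2

Flux at the orbit: S = 1360/(4.60)² = 64.27 W m^-2.
Only a fraction (1−α) is absorbed and it's spread over 4πR², so ΔF = (1−α)ΔS/4 = 0.1738 W m^-2.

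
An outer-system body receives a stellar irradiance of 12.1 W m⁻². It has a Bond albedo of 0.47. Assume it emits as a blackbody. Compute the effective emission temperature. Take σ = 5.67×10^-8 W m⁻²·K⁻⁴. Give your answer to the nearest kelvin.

Averaging over the sphere, the absorbed flux is S(1−α)/4 = 1.603 W m⁻².
In equilibrium σT⁴ equals this, so T = 72.92 K.

73 K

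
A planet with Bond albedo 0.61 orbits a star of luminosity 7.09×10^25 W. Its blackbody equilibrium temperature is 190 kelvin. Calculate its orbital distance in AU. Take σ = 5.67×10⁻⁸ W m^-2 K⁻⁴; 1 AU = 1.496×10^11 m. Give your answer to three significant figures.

0.577 AU

Energy balance gives S = 4σT⁴/(1−α) = 757.9 W m^-2.
S = L/(4πd²) → d = √(L/4πS) = √(7.09×10^25/(4π·757.9)) = 8.628×10^10 m = 0.5768 AU.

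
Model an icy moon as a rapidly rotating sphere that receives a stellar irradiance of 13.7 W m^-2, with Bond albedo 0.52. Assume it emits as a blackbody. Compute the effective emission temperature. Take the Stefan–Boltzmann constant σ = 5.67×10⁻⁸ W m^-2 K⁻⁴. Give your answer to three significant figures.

Absorbed flux (global mean): S(1−α)/4 = 13.70·0.48/4 = 1.644 W m^-2.
Set σT⁴ = 1.644 → T = (1.644/σ)^(1/4) = 73.38 K.

73.4 K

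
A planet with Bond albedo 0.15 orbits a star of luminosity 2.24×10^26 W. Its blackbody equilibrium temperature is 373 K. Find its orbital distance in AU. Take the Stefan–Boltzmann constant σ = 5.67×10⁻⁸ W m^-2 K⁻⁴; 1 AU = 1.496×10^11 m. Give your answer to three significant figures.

Required flux: S = 4σT⁴/(1−α) = 5165 W m^-2.
From L = 4πd²S, d = √(2.24×10^26/(4π·5165)) = 5.875×10^10 m = 0.3927 AU.

0.393 AU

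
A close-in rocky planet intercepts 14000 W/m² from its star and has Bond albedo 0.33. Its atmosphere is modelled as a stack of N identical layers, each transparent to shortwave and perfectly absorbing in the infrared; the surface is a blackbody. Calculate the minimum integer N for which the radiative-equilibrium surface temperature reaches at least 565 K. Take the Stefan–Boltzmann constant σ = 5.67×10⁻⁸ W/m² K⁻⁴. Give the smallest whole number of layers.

2

The effective emission temperature is T_e = [S(1−α)/(4σ)]^¼ = 451.0 K.
Need (N+1)T_e⁴ ≥ T_s⁴, i.e. N+1 ≥ (565/451.0)⁴ = 2.464.
Rounding up, N = 2.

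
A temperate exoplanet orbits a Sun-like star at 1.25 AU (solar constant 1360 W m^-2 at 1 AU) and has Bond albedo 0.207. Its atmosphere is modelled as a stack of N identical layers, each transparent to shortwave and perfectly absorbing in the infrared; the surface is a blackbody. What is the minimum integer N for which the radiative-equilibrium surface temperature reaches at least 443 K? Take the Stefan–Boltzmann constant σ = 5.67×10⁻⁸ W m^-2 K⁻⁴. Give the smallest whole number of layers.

12

By the inverse-square law, S = 1360/1.25² = 870.4 W m^-2.
OLR = S(1−α)/4 = 172.6 W m^-2; the top layer radiates at T_e = 234.9 K.
T_s = (N+1)^(1/4)·T_e ≥ 443 K requires N+1 ≥ (T_s/T_e)⁴ = (443/234.9)⁴ = 12.655.
The minimum whole number is N = 12.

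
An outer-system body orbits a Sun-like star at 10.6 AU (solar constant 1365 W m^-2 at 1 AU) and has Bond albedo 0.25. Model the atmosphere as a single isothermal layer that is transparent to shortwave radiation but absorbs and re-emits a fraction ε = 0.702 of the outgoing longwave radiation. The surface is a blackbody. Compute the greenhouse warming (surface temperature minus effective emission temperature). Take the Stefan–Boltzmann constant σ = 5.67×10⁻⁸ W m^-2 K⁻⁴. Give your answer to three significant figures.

By the inverse-square law, S = 1365/10.6² = 12.15 W m^-2.
At the top of the atmosphere, σT_e⁴ = S(1−α)/4 = 2.278 W m^-2, giving T_e = 79.61 K.
Surface balance with a leaky layer gives σT_s⁴ = σT_e⁴·2/(2−ε), so T_s = T_e·[2/(2−0.702)]^(1/4) = 88.70 K.
The atmosphere warms the surface by 9.087 K.

9.09 K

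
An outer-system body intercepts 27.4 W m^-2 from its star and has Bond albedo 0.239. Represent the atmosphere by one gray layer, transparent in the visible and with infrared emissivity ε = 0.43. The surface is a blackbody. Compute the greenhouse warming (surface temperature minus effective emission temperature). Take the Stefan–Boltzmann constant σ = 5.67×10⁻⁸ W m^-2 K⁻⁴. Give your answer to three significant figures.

6.11 K

Effective emission temperature (TOA balance): σT_e⁴ = S(1−α)/4 = 5.213 W m^-2 → T_e = 97.92 K.
For a single slab of emissivity ε, T_s⁴ = 2T_e⁴/(2−ε); thus T_s = 97.92·(1.274)^(1/4) = 104.0 K.
T_s − T_e = 104.0 − 97.92 = 6.109 K.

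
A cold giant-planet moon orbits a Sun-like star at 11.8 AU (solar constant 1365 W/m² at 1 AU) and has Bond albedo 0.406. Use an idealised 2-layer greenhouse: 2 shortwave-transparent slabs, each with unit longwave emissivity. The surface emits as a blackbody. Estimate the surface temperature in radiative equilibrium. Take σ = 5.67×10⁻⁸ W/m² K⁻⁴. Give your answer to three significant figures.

93.7 K

Irradiance scales as 1/d², so S = 1365 W/m² × (1/11.8)² = 9.803 W/m².
The effective emission temperature is T_e = [S(1−α)/(4σ)]^¼ = 71.18 K.
Layer-by-layer balance gives σT_s⁴ = (N+1)σT_e⁴, so T_s = 3^¼·71.18 = 93.68 K.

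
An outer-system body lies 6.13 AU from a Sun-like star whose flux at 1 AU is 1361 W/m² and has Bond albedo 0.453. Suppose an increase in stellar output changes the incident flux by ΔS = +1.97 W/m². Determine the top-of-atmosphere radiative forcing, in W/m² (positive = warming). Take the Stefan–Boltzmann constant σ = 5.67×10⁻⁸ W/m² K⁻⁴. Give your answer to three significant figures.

Irradiance scales as 1/d², so S = 1361 W/m² × (1/6.13)² = 36.22 W/m².
ΔF = Δ[S(1−α)]/4 = (1−0.453)·+1.97/4 = 0.2694 W/m².

0.269 W/m²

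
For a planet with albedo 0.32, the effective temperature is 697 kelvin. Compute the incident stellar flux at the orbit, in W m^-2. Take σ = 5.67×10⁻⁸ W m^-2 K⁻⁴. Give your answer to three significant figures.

Invert the energy balance for S: S = 4σT⁴/(1−α).
The emitted flux is σT⁴ = 13380 W m^-2.
S = 4·13380/0.68 = 78720 W m^-2.

78700 W m^-2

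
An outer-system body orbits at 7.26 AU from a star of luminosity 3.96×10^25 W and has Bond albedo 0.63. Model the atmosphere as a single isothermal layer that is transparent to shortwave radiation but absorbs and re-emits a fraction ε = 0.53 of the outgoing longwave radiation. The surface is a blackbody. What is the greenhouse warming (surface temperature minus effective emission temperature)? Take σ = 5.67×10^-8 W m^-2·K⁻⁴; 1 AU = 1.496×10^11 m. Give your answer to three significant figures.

3.66 K

Orbital distance: d = 7.26 AU = 1.086×10^12 m.
S = L/(4πd²) = 2.671 W m^-2.
The planet radiates to space at T_e = [S(1−α)/(4σ)]^(1/4) = 45.69 K.
The surface balance (absorbed SW + ε·downward IR = σT_s⁴) with T_a⁴ = T_s⁴/2 reduces to T_s = T_e·[2/(2−ε)]^¼ = 49.35 K.
The atmosphere warms the surface by 3.656 K.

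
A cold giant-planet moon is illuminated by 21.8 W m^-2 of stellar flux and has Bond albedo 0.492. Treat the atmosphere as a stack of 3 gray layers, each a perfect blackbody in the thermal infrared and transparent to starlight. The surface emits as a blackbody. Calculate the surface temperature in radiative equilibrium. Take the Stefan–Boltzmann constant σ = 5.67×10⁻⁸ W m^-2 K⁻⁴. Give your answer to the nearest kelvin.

The effective emission temperature is T_e = [S(1−α)/(4σ)]^¼ = 83.59 K.
With N = 3 opaque layers, T_s = (N+1)^(1/4)·T_e = 4^(1/4)·83.59 = 118.2 K.

118 K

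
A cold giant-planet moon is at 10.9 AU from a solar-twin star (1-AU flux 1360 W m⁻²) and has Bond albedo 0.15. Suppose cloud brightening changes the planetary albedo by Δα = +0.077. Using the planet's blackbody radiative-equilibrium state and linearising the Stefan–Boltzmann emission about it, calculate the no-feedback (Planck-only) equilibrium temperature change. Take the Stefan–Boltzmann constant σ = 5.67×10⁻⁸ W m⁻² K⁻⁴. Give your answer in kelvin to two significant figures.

-1.8 K

Irradiance scales as 1/d², so S = 1360 W m⁻² × (1/10.9)² = 11.45 W m⁻².
Unperturbed T_e = [11.45·(1−0.15)/(4σ)]^¼ = 80.93 K.
TOA radiative forcing: ΔF = −S·Δα/4 = −11.45·(+0.077)/4 = -0.2204 W m⁻².
Planck response: λ_P = 4σT_e³ = 4·5.67×10⁻⁸·(80.93)³ = 0.1202 W m⁻²/K.
ΔT₀ = ΔF/λ_P = -0.2204/0.1202 = -1.83 K.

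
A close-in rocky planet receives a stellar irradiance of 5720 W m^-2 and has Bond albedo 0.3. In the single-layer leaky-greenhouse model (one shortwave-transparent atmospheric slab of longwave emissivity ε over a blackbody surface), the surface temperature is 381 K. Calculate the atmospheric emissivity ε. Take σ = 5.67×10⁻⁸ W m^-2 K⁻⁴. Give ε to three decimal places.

0.324

Effective temperature: T_e = [S(1−α)/(4σ)]^(1/4) = 364.5 K.
T_s⁴ = T_e⁴·2/(2−ε) → ε = 2 − 2(T_e/T_s)⁴ = 2 − 2·(364.5/381)⁴ = 0.3244.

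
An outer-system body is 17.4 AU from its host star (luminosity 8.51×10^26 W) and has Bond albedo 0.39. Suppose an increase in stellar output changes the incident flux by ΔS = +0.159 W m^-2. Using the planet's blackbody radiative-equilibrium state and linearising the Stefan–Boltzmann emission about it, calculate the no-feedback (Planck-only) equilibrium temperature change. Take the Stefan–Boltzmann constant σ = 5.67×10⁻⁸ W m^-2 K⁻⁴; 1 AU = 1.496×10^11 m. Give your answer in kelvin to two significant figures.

0.29 kelvin

d = 17.4 × 1.496×10^11 m = 2.603×10^12 m.
Spreading L over a sphere of radius d: S = 8.51×10^26/(4π·2.60×10^12²) = 9.994 W m^-2.
The baseline emission temperature is T_e = 72.00 K.
TOA radiative forcing: ΔF = (1−α)ΔS/4 = 0.61·(+0.159)/4 = 0.02425 W m^-2.
Planck response: λ_P = 4σT_e³ = 4·5.67×10⁻⁸·(72.00)³ = 0.08467 W m^-2/K.
So ΔT₀ = 0.02425/0.08467 = 0.286 K.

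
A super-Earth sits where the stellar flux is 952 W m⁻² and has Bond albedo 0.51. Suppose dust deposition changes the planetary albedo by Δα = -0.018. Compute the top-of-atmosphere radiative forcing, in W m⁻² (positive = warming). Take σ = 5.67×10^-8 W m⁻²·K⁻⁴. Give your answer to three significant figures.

ΔF = −(S/4)Δα = −(952.0/4)×(-0.018) = 4.284 W m⁻².

4.28 W m⁻²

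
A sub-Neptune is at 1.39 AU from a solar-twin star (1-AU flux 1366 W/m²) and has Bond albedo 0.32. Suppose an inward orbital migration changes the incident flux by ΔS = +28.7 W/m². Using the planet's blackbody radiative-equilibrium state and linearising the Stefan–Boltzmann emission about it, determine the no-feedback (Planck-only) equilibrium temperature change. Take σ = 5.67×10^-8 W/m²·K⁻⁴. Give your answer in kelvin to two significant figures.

2.2 kelvin

Irradiance scales as 1/d², so S = 1366 W/m² × (1/1.39)² = 707.0 W/m².
The baseline emission temperature is T_e = 214.6 K.
TOA radiative forcing: ΔF = (1−α)ΔS/4 = 0.68·(+28.7)/4 = 4.879 W/m².
Linearising σT⁴ gives d(σT⁴)/dT = 4σT_e³ = 2.241 W/m² per K.
Hence the no-feedback warming is ΔF/(4σT_e³) = 2.18 K.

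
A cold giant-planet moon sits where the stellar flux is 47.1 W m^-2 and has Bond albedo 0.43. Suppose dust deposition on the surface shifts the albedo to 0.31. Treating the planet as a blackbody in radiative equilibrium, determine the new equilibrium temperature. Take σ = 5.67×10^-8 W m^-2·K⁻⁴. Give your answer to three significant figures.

With the new albedo, S(1−α₂)/4 = 8.125 W m^-2, so T₂ = 109.4 K.

109 kelvin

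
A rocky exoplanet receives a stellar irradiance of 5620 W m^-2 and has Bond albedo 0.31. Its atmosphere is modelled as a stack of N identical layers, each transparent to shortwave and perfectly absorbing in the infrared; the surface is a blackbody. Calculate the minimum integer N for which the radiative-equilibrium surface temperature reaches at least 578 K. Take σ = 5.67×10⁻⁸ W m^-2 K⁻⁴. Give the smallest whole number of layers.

OLR = S(1−α)/4 = 969.4 W m^-2; the top layer radiates at T_e = 361.6 K.
Need (N+1)T_e⁴ ≥ T_s⁴, i.e. N+1 ≥ (578/361.6)⁴ = 6.528.
Rounding up, N = 6.

6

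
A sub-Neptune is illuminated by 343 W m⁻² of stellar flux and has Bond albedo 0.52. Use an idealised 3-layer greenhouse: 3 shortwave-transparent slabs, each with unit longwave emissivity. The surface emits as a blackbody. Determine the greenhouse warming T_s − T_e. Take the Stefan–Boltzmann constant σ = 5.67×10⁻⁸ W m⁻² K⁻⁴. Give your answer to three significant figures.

The effective emission temperature is T_e = [S(1−α)/(4σ)]^¼ = 164.1 K.
T_s = (N+1)^(1/4)·T_e = 232.1 K.
So the greenhouse effect raises the surface by 232.1 − 164.1 = 67.99 K.

68.0 K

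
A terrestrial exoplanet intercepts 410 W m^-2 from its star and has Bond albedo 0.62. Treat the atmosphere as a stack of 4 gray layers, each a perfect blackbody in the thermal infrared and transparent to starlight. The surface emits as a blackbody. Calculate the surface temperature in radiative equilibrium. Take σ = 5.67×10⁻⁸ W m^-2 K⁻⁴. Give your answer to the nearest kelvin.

242 K

OLR = S(1−α)/4 = 38.95 W m^-2; the top layer radiates at T_e = 161.9 K.
With N = 4 opaque layers, T_s = (N+1)^(1/4)·T_e = 5^(1/4)·161.9 = 242.1 K.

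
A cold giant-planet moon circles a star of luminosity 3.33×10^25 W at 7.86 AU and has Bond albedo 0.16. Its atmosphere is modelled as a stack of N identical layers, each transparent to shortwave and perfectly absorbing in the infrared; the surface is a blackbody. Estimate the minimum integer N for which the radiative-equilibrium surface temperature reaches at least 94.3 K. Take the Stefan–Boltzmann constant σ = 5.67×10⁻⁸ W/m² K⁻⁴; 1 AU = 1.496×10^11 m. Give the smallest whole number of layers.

11

Orbital distance: d = 7.86 AU = 1.176×10^12 m.
Spreading L over a sphere of radius d: S = 3.33×10^25/(4π·1.18×10^12²) = 1.917 W/m².
OLR = S(1−α)/4 = 0.4025 W/m²; the top layer radiates at T_e = 51.62 K.
T_s = (N+1)^(1/4)·T_e ≥ 94.3 K requires N+1 ≥ (T_s/T_e)⁴ = (94.3/51.62)⁴ = 11.140.
Rounding up, N = 11.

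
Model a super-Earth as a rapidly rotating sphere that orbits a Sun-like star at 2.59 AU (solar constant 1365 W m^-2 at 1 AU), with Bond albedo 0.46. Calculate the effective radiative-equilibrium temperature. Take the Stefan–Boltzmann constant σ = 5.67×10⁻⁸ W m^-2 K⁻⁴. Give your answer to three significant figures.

148 K

By the inverse-square law, S = 1365/2.59² = 203.5 W m^-2.
Absorbed flux (global mean): S(1−α)/4 = 203.5·0.54/4 = 27.47 W m^-2.
In equilibrium σT⁴ equals this, so T = 148.4 K.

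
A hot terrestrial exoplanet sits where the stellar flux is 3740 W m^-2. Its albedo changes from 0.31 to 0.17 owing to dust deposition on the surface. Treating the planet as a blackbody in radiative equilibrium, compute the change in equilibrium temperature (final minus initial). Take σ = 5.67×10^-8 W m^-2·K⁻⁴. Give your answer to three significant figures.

Before: T₁ = [3740·0.69/(4σ)]^(1/4) = 326.6 K.
With α = 0.17, T₂ = 342.0 K.
ΔT = T₂ − T₁ = 15.44 K.

15.4 K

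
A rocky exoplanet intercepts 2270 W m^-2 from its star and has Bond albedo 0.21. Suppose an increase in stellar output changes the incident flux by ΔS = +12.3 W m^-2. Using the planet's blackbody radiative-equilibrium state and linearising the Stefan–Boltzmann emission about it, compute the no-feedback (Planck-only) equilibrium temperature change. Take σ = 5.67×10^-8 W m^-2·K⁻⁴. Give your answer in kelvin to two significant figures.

The baseline emission temperature is T_e = 298.2 K.
TOA radiative forcing: ΔF = (1−α)ΔS/4 = 0.79·(+12.3)/4 = 2.429 W m^-2.
Linearising σT⁴ gives d(σT⁴)/dT = 4σT_e³ = 6.014 W m^-2 per K.
So ΔT₀ = 2.429/6.014 = 0.404 K.

0.40 K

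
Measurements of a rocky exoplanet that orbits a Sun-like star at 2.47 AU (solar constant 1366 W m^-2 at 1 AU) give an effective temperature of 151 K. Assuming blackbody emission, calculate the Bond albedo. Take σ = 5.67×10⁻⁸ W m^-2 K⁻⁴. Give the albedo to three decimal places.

Irradiance scales as 1/d², so S = 1366 W m^-2 × (1/2.47)² = 223.9 W m^-2.
Rearranging the radiative balance, α = 1 − 4σT⁴/S.
σT⁴ = 29.48 W m^-2, so 4σT⁴ = 117.9 W m^-2.
1−α = 117.9/223.9 = 0.5266, so α = 0.4734.

0.473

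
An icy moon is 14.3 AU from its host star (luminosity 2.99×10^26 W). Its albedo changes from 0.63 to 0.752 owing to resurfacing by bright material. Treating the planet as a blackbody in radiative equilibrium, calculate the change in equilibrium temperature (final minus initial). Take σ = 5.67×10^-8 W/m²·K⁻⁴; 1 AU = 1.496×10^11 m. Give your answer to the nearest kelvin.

-5 K

d = 14.3 × 1.496×10^11 m = 2.139×10^12 m.
Flux at the orbit: S = L/(4πd²) = 2.99×10^26/(4π·(2.14×10^12)²) = 5.199 W/m².
Initial: T₁ = [S(1−0.63)/(4σ)]^(1/4) = 53.97 K.
After:  T₂ = [5.199·0.248/(4σ)]^(1/4) = 48.83 K.
Change: 48.83 − 53.97 = -5.136 K.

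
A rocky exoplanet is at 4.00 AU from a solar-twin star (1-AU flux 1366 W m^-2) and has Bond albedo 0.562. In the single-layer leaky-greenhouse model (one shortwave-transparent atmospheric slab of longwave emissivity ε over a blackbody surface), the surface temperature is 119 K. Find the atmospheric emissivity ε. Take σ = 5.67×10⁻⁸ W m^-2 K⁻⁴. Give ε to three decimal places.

Irradiance scales as 1/d², so S = 1366 W m^-2 × (1/4.00)² = 85.38 W m^-2.
Effective temperature: T_e = [S(1−α)/(4σ)]^(1/4) = 113.3 K.
Inverting T_s⁴ = 2T_e⁴/(2−ε): (T_e/T_s)⁴ = 0.8222, so ε = 2(1 − 0.8222) = 0.3556.

0.356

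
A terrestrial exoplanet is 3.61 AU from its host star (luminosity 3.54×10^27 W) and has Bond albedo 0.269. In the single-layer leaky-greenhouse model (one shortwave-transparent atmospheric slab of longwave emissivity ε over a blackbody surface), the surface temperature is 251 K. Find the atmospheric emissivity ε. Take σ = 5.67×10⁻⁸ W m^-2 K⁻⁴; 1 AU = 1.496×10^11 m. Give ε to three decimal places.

0.431

d = 3.61 × 1.496×10^11 m = 5.401×10^11 m.
Flux at the orbit: S = L/(4πd²) = 3.54×10^27/(4π·(5.40×10^11)²) = 965.9 W m^-2.
First, T_e = [965.9·(1−0.269)/(4σ)]^(1/4) = 236.2 K.
T_s⁴ = T_e⁴·2/(2−ε) → ε = 2 − 2(T_e/T_s)⁴ = 2 − 2·(236.2/251)⁴ = 0.4314.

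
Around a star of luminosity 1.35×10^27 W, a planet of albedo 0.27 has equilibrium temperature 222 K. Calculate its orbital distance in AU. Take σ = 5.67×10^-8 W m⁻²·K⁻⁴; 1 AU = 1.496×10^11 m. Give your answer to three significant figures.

Energy balance gives S = 4σT⁴/(1−α) = 754.6 W m⁻².
From L = 4πd²S, d = √(1.35×10^27/(4π·754.6)) = 3.773×10^11 m = 2.522 AU.

2.52 AU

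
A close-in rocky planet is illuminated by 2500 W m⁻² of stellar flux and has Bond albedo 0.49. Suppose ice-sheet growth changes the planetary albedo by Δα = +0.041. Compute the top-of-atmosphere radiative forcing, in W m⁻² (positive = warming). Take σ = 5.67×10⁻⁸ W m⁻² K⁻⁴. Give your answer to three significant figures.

-25.6 W m⁻²

The change in absorbed flux is Δ[S(1−α)/4] = −SΔα/4 = -25.62 W m⁻².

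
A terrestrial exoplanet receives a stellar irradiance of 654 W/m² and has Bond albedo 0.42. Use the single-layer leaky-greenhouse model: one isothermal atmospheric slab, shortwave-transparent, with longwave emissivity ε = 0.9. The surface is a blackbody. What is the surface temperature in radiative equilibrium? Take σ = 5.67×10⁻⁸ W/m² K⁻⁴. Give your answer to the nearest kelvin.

235 kelvin

At the top of the atmosphere, σT_e⁴ = S(1−α)/4 = 94.83 W/m², giving T_e = 202.2 K.
The surface balance (absorbed SW + ε·downward IR = σT_s⁴) with T_a⁴ = T_s⁴/2 reduces to T_s = T_e·[2/(2−ε)]^¼ = 234.8 K.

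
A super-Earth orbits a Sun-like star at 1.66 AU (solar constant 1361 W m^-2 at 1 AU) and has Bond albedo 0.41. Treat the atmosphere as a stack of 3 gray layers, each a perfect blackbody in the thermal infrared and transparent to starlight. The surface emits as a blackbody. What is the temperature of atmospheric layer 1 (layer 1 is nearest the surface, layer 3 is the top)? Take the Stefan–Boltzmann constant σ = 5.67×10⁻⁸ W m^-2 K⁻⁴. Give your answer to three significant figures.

249 kelvin

Irradiance scales as 1/d², so S = 1361 W m^-2 × (1/1.66)² = 493.9 W m^-2.
The effective emission temperature is T_e = [S(1−α)/(4σ)]^¼ = 189.3 K.
The net upward flux σT_e⁴ is constant between every pair of levels, so T_k⁴ = (N+1−k)T_e⁴.
With k = 1: T_1 = (3+1−1)^¼·189.3 K = 249.2 K.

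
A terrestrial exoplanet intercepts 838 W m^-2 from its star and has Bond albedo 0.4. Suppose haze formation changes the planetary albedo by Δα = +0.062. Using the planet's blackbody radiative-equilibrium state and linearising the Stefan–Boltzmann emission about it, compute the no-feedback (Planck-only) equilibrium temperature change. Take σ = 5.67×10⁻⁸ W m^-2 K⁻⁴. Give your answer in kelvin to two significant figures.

-5.6 K

Reference equilibrium: T_e = [S(1−α)/(4σ)]^(1/4) = 217.0 K.
ΔF = −(S/4)Δα = −(838.0/4)×(+0.062) = -12.99 W m^-2.
The Planck feedback parameter is 4σT_e³ = 2.317 W m^-2/K.
Hence the no-feedback warming is ΔF/(4σT_e³) = -5.61 K.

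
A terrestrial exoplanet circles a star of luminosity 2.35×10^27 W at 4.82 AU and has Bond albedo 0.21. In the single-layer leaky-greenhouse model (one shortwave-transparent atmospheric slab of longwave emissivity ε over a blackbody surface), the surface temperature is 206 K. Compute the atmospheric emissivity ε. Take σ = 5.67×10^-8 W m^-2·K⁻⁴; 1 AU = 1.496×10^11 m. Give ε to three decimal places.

0.609

Orbital distance: d = 4.82 AU = 7.211×10^11 m.
S = L/(4πd²) = 359.7 W m^-2.
TOA balance gives T_e = 188.1 K.
Since (2−ε)/2 = (T_e/T_s)⁴ = 0.6957, ε = 0.6086.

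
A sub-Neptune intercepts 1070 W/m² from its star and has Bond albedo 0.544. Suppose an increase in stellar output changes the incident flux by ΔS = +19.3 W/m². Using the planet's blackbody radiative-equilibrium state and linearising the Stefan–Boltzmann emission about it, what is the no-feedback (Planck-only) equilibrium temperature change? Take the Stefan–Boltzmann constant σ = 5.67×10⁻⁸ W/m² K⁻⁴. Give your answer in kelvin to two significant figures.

Unperturbed T_e = [1070·(1−0.544)/(4σ)]^¼ = 215.4 K.
TOA radiative forcing: ΔF = (1−α)ΔS/4 = 0.456·(+19.3)/4 = 2.200 W/m².
Planck response: λ_P = 4σT_e³ = 4·5.67×10⁻⁸·(215.4)³ = 2.266 W/m²/K.
ΔT₀ = ΔF/λ_P = 2.200/2.266 = 0.971 K.

0.97 K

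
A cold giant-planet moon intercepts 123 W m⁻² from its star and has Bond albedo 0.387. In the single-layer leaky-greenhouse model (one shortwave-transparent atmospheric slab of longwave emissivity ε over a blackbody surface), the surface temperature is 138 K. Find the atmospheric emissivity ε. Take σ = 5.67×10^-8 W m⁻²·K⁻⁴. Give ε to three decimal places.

First, T_e = [123.0·(1−0.387)/(4σ)]^(1/4) = 135.0 K.
Inverting T_s⁴ = 2T_e⁴/(2−ε): (T_e/T_s)⁴ = 0.9167, so ε = 2(1 − 0.9167) = 0.1667.

0.167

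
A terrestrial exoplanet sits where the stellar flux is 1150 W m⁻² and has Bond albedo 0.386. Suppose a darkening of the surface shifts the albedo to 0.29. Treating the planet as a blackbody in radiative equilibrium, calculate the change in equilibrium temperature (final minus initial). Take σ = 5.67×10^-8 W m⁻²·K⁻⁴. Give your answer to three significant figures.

Initial: T₁ = [S(1−0.386)/(4σ)]^(1/4) = 236.2 K.
With α = 0.29, T₂ = 245.0 K.
ΔT = T₂ − T₁ = 8.736 K.

8.74 K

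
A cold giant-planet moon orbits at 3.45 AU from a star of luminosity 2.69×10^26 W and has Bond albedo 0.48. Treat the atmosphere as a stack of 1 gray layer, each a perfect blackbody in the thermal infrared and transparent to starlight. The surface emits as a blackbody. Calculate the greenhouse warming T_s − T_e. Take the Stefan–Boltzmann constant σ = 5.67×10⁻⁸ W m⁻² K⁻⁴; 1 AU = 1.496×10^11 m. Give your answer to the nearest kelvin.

22 kelvin

Orbital distance: d = 3.45 AU = 5.161×10^11 m.
Spreading L over a sphere of radius d: S = 2.69×10^26/(4π·5.16×10^11²) = 80.36 W m⁻².
The effective emission temperature is T_e = [S(1−α)/(4σ)]^¼ = 116.5 K.
Surface: T_s = (2)^¼·T_e = 138.6 K.
So the greenhouse effect raises the surface by 138.6 − 116.5 = 22.04 K.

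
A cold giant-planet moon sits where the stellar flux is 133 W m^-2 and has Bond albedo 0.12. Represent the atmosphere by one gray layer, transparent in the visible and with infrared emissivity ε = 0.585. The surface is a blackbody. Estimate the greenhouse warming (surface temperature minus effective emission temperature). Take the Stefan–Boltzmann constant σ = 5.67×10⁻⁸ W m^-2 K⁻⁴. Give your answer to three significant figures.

The planet radiates to space at T_e = [S(1−α)/(4σ)]^(1/4) = 150.7 K.
Surface balance with a leaky layer gives σT_s⁴ = σT_e⁴·2/(2−ε), so T_s = T_e·[2/(2−0.585)]^(1/4) = 164.3 K.
T_s − T_e = 164.3 − 150.7 = 13.62 K.

13.6 K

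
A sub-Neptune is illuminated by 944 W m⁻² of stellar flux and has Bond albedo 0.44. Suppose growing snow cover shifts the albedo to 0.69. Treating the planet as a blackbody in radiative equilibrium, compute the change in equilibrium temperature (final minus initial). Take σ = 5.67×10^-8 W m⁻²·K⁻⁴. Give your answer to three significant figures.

-30.2 kelvin

Before: T₁ = [944.0·0.56/(4σ)]^(1/4) = 219.7 K.
Final:   T₂ = [S(1−0.69)/(4σ)]^(1/4) = 189.5 K.
ΔT = T₂ − T₁ = -30.20 K.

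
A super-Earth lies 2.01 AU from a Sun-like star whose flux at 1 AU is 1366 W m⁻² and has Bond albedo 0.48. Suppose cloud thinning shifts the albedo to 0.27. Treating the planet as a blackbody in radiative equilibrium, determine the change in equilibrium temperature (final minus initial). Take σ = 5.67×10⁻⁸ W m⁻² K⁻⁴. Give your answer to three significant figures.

Irradiance scales as 1/d², so S = 1366 W m⁻² × (1/2.01)² = 338.1 W m⁻².
Before: T₁ = [338.1·0.52/(4σ)]^(1/4) = 166.9 K.
Final:   T₂ = [S(1−0.27)/(4σ)]^(1/4) = 181.6 K.
ΔT = T₂ − T₁ = 14.77 K.

14.8 K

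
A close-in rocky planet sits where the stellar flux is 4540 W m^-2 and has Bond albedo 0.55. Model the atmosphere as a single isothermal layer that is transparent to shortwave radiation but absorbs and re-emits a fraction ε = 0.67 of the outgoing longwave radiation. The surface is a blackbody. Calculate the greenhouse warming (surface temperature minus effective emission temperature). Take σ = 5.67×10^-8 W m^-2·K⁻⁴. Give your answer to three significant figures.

33.1 K

The planet radiates to space at T_e = [S(1−α)/(4σ)]^(1/4) = 308.1 K.
The surface balance (absorbed SW + ε·downward IR = σT_s⁴) with T_a⁴ = T_s⁴/2 reduces to T_s = T_e·[2/(2−ε)]^¼ = 341.2 K.
Greenhouse warming: T_s − T_e = 33.08 K.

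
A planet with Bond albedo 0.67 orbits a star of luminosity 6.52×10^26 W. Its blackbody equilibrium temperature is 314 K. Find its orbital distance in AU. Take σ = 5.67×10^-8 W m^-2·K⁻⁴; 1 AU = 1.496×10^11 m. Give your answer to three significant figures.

Energy balance gives S = 4σT⁴/(1−α) = 6681 W m^-2.
From L = 4πd²S, d = √(6.52×10^26/(4π·6681)) = 8.812×10^10 m = 0.5891 AU.

0.589 AU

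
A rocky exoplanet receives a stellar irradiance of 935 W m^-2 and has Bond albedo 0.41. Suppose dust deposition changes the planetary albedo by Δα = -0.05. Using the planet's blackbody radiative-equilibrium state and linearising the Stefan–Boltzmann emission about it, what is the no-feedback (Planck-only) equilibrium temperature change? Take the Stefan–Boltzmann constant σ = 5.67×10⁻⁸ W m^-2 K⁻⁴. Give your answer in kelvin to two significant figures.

4.7 kelvin

Unperturbed T_e = [935.0·(1−0.41)/(4σ)]^¼ = 222.1 K.
The change in absorbed flux is Δ[S(1−α)/4] = −SΔα/4 = 11.69 W m^-2.
Linearising σT⁴ gives d(σT⁴)/dT = 4σT_e³ = 2.484 W m^-2 per K.
ΔT₀ = ΔF/λ_P = 11.69/2.484 = 4.71 K.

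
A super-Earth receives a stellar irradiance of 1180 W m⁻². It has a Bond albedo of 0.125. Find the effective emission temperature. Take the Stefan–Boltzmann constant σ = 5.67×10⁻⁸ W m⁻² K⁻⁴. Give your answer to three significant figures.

Absorbed flux (global mean): S(1−α)/4 = 1180·0.875/4 = 258.1 W m⁻².
In equilibrium σT⁴ equals this, so T = 259.8 K.

260 K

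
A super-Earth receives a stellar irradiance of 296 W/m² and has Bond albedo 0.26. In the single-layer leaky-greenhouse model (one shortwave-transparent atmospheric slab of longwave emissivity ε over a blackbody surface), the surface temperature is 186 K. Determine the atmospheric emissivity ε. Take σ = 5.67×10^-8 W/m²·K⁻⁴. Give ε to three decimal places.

First, T_e = [296.0·(1−0.26)/(4σ)]^(1/4) = 176.3 K.
Since (2−ε)/2 = (T_e/T_s)⁴ = 0.8069, ε = 0.3862.

0.386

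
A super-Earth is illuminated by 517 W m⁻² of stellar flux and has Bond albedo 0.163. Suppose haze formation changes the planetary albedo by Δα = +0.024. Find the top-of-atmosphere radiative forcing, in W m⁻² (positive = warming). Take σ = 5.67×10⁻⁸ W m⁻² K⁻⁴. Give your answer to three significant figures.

-3.10 W m⁻²

ΔF = −(S/4)Δα = −(517.0/4)×(+0.024) = -3.102 W m⁻².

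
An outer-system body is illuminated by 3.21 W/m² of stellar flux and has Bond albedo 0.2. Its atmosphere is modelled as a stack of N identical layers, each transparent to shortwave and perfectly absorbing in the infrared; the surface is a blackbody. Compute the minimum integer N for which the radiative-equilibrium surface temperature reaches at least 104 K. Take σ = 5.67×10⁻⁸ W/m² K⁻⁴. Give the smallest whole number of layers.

10

OLR = S(1−α)/4 = 0.6420 W/m²; the top layer radiates at T_e = 58.01 K.
T_s = (N+1)^(1/4)·T_e ≥ 104 K requires N+1 ≥ (T_s/T_e)⁴ = (104/58.01)⁴ = 10.332.
The minimum whole number is N = 10.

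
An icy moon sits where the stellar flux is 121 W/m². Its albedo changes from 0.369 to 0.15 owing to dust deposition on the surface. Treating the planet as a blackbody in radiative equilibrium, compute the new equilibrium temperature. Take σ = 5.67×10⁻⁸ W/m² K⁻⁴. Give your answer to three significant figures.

With the new albedo, S(1−α₂)/4 = 25.71 W/m², so T₂ = 145.9 K.

146 kelvin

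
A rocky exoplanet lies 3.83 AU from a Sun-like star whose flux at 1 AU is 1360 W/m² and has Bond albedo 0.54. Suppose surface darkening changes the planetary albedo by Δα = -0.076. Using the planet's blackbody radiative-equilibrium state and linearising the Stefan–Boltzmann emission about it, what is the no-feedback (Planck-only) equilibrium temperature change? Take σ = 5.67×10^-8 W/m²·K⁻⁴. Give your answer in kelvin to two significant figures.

4.8 kelvin

By the inverse-square law, S = 1360/3.83² = 92.71 W/m².
The baseline emission temperature is T_e = 117.1 K.
TOA radiative forcing: ΔF = −S·Δα/4 = −92.71·(-0.076)/4 = 1.762 W/m².
Linearising σT⁴ gives d(σT⁴)/dT = 4σT_e³ = 0.3642 W/m² per K.
So ΔT₀ = 1.762/0.3642 = 4.84 K.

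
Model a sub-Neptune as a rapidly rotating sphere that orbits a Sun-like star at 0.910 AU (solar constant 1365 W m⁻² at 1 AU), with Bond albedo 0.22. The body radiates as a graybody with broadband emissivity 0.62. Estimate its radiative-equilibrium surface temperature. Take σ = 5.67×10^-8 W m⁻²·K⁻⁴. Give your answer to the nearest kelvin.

By the inverse-square law, S = 1365/0.910² = 1648 W m⁻².
Averaging over the sphere, the absorbed flux is S(1−α)/4 = 321.4 W m⁻².
Equating to εσT⁴ with ε = 0.62: T = (321.4/0.62σ)^(1/4) = 309.2 K.

309 K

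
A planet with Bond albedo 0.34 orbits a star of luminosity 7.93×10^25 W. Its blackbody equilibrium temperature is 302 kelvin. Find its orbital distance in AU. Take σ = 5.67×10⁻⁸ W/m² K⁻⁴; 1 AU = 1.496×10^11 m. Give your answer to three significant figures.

Energy balance gives S = 4σT⁴/(1−α) = 2858 W/m².
Then d = [L/(4πS)]^(1/2) = 4.699×10^10 m, i.e. 0.3141 AU.

0.314 AU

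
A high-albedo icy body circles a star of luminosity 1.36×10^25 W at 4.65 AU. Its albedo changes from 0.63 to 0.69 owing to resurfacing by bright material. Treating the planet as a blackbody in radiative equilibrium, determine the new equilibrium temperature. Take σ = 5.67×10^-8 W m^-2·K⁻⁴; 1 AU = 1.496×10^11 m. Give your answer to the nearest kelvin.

d = 4.65 × 1.496×10^11 m = 6.956×10^11 m.
Spreading L over a sphere of radius d: S = 1.36×10^25/(4π·6.96×10^11²) = 2.236 W m^-2.
New equilibrium: T₂ = [(1−0.69)·2.236/(4σ)]^(1/4) = 41.81 K.

42 K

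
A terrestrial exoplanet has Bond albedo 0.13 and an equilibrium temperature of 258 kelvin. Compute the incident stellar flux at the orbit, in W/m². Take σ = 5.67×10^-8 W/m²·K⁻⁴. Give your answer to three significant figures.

1160 W/m²

From S(1−α)/4 = σT⁴: S = 4σT⁴/(1−α).
The emitted flux is σT⁴ = 251.2 W/m².
So S = 4×251.2/(1−0.13) = 1155 W/m².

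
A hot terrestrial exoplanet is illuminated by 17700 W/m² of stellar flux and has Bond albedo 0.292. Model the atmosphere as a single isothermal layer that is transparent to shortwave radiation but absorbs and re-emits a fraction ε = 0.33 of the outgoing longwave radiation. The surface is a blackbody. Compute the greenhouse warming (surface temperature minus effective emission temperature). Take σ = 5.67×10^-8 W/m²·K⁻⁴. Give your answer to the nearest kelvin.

Effective emission temperature (TOA balance): σT_e⁴ = S(1−α)/4 = 3133 W/m² → T_e = 484.8 K.
The surface balance (absorbed SW + ε·downward IR = σT_s⁴) with T_a⁴ = T_s⁴/2 reduces to T_s = T_e·[2/(2−ε)]^¼ = 507.2 K.
The atmosphere warms the surface by 22.36 K.

22 K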